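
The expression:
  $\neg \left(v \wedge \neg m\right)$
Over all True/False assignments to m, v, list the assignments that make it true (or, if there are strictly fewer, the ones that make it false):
is false only for:
  m=False, v=True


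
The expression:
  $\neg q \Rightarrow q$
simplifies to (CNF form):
$q$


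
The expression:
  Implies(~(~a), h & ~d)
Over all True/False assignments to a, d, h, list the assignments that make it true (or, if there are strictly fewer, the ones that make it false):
is false only for:
  a=True, d=False, h=False;
  a=True, d=True, h=False;
  a=True, d=True, h=True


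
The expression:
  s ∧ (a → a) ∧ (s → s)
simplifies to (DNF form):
s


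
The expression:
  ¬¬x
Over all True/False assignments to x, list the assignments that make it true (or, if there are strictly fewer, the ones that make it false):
is true only for:
  x=True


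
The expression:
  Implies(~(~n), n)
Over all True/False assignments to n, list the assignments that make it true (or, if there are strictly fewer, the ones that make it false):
is always true.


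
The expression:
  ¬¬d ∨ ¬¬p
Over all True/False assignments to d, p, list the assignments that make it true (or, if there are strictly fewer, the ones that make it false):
is false only for:
  d=False, p=False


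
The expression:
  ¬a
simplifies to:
¬a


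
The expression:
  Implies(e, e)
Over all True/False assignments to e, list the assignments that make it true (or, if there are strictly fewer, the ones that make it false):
is always true.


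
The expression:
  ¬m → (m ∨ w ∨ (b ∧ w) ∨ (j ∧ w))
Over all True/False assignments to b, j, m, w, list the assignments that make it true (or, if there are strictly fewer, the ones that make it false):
is false only for:
  b=False, j=False, m=False, w=False;
  b=False, j=True, m=False, w=False;
  b=True, j=False, m=False, w=False;
  b=True, j=True, m=False, w=False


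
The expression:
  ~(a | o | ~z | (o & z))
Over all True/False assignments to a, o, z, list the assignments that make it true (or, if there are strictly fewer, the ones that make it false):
is true only for:
  a=False, o=False, z=True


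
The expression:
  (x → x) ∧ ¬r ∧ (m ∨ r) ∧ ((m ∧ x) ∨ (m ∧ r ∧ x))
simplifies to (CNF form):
m ∧ x ∧ ¬r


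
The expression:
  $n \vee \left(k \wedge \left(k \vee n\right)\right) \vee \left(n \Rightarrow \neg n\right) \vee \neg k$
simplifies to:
$\text{True}$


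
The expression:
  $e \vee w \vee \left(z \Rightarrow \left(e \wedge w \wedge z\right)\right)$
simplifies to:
$e \vee w \vee \neg z$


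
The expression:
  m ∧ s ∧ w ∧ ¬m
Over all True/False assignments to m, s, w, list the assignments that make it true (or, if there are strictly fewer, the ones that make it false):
is never true.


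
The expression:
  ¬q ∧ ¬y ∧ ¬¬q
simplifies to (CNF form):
False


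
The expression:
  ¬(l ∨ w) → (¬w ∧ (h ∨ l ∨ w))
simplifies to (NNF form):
h ∨ l ∨ w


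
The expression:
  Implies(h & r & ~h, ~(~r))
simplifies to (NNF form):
True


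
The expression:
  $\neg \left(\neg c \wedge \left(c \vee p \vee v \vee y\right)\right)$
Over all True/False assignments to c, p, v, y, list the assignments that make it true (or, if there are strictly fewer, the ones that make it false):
is false only for:
  c=False, p=False, v=False, y=True;
  c=False, p=False, v=True, y=False;
  c=False, p=False, v=True, y=True;
  c=False, p=True, v=False, y=False;
  c=False, p=True, v=False, y=True;
  c=False, p=True, v=True, y=False;
  c=False, p=True, v=True, y=True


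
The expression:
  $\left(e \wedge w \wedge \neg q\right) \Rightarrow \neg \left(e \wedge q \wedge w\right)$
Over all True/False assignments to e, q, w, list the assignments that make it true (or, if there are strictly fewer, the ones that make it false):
is always true.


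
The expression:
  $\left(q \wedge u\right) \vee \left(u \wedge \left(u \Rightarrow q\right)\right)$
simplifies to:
$q \wedge u$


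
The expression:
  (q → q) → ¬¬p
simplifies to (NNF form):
p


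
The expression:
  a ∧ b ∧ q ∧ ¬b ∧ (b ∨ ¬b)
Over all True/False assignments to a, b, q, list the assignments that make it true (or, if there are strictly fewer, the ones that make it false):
is never true.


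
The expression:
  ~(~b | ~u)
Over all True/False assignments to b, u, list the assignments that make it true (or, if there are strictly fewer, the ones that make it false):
is true only for:
  b=True, u=True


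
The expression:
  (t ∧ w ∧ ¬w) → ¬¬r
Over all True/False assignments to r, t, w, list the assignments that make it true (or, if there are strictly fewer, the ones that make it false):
is always true.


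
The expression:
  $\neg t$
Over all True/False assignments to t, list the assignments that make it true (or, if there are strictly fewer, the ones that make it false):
is true only for:
  t=False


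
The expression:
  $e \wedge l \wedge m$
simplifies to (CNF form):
$e \wedge l \wedge m$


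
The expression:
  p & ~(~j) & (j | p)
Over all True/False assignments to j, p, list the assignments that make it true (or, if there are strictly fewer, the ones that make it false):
is true only for:
  j=True, p=True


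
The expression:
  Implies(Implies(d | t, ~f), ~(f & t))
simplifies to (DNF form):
True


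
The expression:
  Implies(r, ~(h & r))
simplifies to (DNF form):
~h | ~r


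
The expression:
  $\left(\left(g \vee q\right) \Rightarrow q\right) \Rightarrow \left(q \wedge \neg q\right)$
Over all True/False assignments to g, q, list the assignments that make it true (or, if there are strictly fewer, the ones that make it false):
is true only for:
  g=True, q=False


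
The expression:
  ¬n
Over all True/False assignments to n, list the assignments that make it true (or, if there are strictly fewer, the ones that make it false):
is true only for:
  n=False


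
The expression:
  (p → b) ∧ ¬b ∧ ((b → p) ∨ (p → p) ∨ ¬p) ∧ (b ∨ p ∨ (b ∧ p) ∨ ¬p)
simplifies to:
¬b ∧ ¬p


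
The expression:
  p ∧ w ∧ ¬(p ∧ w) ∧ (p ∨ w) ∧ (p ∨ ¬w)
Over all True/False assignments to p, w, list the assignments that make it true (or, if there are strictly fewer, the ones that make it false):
is never true.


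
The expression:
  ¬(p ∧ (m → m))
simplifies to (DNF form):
¬p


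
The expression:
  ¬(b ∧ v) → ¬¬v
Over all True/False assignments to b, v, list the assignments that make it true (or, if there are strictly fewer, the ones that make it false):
is true only for:
  b=False, v=True;
  b=True, v=True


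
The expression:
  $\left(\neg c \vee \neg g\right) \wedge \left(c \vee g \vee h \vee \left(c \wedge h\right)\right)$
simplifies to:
$\left(\neg c \vee \neg g\right) \wedge \left(c \vee g \vee h\right)$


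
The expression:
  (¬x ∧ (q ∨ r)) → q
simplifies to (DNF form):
q ∨ x ∨ ¬r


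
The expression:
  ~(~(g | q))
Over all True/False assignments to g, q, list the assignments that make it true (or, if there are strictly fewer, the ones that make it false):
is false only for:
  g=False, q=False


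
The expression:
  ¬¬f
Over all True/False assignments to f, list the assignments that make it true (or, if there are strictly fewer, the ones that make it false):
is true only for:
  f=True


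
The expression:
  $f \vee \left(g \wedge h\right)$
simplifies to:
$f \vee \left(g \wedge h\right)$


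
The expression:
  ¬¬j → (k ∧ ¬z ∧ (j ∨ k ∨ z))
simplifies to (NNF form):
(k ∧ ¬z) ∨ ¬j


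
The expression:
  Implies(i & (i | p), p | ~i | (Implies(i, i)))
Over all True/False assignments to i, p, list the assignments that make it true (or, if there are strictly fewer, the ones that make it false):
is always true.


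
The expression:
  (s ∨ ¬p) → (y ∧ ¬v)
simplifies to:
(p ∧ ¬s) ∨ (y ∧ ¬v)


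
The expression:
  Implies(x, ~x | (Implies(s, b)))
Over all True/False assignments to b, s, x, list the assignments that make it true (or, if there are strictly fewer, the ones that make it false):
is false only for:
  b=False, s=True, x=True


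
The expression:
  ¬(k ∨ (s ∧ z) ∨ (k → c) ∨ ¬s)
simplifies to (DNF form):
False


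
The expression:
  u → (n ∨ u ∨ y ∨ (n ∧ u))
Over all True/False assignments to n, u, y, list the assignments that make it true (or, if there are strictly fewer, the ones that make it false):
is always true.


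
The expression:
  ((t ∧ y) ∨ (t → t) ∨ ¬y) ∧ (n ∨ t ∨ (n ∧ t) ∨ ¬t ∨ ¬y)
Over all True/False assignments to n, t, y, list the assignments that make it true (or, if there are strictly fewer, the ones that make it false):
is always true.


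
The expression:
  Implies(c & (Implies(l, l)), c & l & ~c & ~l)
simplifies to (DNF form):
~c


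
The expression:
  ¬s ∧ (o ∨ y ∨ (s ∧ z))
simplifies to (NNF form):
¬s ∧ (o ∨ y)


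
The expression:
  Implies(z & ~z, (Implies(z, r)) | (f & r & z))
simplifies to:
True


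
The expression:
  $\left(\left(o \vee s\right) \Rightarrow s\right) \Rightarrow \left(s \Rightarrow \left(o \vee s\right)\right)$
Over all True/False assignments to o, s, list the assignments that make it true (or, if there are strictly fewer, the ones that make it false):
is always true.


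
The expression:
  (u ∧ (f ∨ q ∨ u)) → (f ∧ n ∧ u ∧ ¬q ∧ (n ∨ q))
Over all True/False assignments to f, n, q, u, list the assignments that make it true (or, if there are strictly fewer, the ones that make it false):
is false only for:
  f=False, n=False, q=False, u=True;
  f=False, n=False, q=True, u=True;
  f=False, n=True, q=False, u=True;
  f=False, n=True, q=True, u=True;
  f=True, n=False, q=False, u=True;
  f=True, n=False, q=True, u=True;
  f=True, n=True, q=True, u=True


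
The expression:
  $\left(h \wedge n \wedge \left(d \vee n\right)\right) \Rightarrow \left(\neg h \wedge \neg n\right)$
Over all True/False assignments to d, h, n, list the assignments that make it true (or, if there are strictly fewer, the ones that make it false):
is false only for:
  d=False, h=True, n=True;
  d=True, h=True, n=True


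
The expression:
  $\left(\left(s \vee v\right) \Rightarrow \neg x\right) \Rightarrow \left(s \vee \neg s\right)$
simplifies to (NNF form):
$\text{True}$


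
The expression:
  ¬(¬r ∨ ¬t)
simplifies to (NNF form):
r ∧ t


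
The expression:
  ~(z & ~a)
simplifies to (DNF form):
a | ~z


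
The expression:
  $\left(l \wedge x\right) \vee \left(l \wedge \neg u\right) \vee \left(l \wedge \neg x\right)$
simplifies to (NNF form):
$l$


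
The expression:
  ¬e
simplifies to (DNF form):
¬e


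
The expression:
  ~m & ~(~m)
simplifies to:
False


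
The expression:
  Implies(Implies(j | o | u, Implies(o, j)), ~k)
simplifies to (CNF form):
(o | ~k) & (~j | ~k)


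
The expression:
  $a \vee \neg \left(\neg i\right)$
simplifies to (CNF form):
$a \vee i$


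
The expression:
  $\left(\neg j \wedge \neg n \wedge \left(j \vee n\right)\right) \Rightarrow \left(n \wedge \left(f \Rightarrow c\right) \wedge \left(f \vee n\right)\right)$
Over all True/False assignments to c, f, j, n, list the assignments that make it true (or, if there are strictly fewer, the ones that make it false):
is always true.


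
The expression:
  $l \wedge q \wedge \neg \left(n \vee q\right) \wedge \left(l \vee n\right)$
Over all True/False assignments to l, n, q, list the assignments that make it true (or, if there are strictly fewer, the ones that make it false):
is never true.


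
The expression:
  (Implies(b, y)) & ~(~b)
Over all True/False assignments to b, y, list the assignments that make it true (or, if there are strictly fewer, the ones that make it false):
is true only for:
  b=True, y=True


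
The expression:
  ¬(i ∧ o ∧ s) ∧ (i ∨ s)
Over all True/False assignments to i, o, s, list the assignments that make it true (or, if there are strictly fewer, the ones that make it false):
is false only for:
  i=False, o=False, s=False;
  i=False, o=True, s=False;
  i=True, o=True, s=True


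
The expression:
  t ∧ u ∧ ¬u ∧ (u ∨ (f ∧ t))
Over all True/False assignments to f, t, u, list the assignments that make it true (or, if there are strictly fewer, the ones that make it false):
is never true.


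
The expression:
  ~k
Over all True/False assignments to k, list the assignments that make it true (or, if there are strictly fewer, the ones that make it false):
is true only for:
  k=False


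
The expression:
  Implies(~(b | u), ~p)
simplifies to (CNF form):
b | u | ~p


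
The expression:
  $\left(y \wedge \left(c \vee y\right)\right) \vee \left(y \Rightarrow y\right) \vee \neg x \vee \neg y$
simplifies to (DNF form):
$\text{True}$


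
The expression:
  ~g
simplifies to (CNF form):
~g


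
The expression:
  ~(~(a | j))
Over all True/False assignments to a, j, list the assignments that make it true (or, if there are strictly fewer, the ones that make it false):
is false only for:
  a=False, j=False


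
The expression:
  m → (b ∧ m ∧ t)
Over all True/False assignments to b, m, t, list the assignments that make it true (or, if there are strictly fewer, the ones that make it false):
is false only for:
  b=False, m=True, t=False;
  b=False, m=True, t=True;
  b=True, m=True, t=False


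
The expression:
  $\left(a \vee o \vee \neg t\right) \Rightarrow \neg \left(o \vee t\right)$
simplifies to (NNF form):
$\neg o \wedge \left(\neg a \vee \neg t\right)$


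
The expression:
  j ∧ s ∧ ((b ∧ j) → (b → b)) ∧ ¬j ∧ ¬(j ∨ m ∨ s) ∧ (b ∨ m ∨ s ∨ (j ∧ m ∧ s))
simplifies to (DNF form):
False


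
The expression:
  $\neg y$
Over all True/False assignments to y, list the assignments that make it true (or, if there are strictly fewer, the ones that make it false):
is true only for:
  y=False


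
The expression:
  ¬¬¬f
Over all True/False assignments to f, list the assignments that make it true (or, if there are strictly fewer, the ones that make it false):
is true only for:
  f=False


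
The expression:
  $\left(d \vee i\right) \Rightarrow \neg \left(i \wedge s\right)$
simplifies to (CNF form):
$\neg i \vee \neg s$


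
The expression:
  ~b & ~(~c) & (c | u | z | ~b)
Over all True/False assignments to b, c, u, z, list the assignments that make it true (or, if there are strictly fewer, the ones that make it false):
is true only for:
  b=False, c=True, u=False, z=False;
  b=False, c=True, u=False, z=True;
  b=False, c=True, u=True, z=False;
  b=False, c=True, u=True, z=True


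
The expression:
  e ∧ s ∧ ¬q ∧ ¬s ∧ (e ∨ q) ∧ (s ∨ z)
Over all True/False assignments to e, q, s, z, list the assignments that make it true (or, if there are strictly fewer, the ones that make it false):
is never true.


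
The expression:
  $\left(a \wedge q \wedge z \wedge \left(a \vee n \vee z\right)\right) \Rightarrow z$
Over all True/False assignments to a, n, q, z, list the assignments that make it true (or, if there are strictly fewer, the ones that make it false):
is always true.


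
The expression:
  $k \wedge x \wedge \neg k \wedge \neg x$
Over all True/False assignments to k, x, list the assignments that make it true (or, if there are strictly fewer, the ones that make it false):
is never true.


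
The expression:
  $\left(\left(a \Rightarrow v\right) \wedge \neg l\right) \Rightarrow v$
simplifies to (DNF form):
$a \vee l \vee v$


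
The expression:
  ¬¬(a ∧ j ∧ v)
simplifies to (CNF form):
a ∧ j ∧ v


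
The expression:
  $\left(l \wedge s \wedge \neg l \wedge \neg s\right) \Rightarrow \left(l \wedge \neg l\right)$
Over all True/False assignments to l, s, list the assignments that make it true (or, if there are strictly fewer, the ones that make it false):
is always true.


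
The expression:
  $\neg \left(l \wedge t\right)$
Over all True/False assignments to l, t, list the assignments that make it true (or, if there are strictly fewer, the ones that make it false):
is false only for:
  l=True, t=True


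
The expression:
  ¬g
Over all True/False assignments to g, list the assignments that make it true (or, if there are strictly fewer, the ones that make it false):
is true only for:
  g=False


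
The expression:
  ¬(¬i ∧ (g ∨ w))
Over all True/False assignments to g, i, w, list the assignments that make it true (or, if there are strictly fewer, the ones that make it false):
is false only for:
  g=False, i=False, w=True;
  g=True, i=False, w=False;
  g=True, i=False, w=True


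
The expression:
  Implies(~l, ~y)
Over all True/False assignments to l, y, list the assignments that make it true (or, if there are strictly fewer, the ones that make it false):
is false only for:
  l=False, y=True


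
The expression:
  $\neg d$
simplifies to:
$\neg d$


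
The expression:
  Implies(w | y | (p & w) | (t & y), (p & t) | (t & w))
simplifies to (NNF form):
(p & t) | (t & w) | (~w & ~y)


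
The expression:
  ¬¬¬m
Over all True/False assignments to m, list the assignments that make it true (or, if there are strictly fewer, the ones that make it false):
is true only for:
  m=False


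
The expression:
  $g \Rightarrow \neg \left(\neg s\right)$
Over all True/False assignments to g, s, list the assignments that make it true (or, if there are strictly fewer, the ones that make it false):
is false only for:
  g=True, s=False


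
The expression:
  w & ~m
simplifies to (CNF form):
w & ~m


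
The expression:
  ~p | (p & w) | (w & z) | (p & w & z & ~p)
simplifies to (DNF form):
w | ~p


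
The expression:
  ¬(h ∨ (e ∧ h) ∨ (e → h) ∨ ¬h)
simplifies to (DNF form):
False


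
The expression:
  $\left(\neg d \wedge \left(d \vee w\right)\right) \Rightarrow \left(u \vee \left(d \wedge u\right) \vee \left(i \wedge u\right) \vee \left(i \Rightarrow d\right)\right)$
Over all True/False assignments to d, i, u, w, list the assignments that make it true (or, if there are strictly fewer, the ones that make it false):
is false only for:
  d=False, i=True, u=False, w=True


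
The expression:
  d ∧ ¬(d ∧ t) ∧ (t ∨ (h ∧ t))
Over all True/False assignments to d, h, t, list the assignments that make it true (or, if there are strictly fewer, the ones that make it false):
is never true.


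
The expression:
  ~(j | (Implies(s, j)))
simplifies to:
s & ~j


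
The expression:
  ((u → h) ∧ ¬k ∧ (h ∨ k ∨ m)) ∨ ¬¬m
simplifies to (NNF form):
m ∨ (h ∧ ¬k)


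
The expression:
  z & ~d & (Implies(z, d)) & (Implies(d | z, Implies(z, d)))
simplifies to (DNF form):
False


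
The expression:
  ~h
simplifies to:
~h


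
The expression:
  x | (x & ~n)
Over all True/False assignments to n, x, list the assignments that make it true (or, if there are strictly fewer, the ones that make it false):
is true only for:
  n=False, x=True;
  n=True, x=True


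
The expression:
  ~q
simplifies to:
~q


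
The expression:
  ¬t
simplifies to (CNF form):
¬t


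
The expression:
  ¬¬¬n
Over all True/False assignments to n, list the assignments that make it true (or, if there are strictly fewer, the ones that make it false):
is true only for:
  n=False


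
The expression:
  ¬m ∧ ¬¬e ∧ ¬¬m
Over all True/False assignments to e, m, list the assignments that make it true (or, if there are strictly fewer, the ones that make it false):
is never true.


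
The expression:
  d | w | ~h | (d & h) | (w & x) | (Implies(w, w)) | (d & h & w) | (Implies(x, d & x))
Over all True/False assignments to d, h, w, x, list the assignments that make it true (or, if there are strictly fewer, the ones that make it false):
is always true.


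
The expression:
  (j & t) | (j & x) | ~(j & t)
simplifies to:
True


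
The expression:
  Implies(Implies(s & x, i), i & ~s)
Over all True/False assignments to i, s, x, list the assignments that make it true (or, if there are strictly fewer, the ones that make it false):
is true only for:
  i=False, s=True, x=True;
  i=True, s=False, x=False;
  i=True, s=False, x=True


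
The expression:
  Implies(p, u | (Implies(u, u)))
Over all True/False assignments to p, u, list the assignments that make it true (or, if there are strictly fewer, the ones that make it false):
is always true.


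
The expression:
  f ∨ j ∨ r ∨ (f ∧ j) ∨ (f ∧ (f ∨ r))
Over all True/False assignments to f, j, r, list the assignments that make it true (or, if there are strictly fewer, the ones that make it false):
is false only for:
  f=False, j=False, r=False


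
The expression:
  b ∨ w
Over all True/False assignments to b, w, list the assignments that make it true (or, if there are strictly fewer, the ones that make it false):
is false only for:
  b=False, w=False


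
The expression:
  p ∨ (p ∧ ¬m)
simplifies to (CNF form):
p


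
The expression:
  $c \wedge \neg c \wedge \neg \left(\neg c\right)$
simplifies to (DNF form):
$\text{False}$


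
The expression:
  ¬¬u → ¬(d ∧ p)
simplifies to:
¬d ∨ ¬p ∨ ¬u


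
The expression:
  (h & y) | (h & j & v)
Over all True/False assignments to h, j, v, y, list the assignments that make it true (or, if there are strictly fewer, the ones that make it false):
is true only for:
  h=True, j=False, v=False, y=True;
  h=True, j=False, v=True, y=True;
  h=True, j=True, v=False, y=True;
  h=True, j=True, v=True, y=False;
  h=True, j=True, v=True, y=True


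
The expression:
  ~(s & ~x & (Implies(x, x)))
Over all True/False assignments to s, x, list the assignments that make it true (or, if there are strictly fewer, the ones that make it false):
is false only for:
  s=True, x=False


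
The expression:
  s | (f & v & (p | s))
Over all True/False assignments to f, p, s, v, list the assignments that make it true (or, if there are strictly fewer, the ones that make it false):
is false only for:
  f=False, p=False, s=False, v=False;
  f=False, p=False, s=False, v=True;
  f=False, p=True, s=False, v=False;
  f=False, p=True, s=False, v=True;
  f=True, p=False, s=False, v=False;
  f=True, p=False, s=False, v=True;
  f=True, p=True, s=False, v=False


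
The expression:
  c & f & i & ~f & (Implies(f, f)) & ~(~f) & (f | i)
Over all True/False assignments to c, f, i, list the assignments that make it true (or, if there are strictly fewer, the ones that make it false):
is never true.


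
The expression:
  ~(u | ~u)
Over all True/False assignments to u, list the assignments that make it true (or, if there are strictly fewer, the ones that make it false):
is never true.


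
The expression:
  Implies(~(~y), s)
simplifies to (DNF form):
s | ~y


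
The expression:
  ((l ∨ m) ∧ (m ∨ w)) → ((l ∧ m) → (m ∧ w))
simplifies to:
w ∨ ¬l ∨ ¬m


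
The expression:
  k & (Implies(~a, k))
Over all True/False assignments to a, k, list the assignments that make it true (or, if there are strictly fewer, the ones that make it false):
is true only for:
  a=False, k=True;
  a=True, k=True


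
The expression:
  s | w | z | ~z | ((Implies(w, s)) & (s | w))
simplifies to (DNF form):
True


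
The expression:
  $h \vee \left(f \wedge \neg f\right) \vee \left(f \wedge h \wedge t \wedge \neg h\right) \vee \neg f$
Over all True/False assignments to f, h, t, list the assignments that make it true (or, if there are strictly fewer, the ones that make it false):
is false only for:
  f=True, h=False, t=False;
  f=True, h=False, t=True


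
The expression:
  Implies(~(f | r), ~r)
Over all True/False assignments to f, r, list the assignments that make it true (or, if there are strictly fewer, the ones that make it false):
is always true.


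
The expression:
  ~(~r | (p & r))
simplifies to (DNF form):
r & ~p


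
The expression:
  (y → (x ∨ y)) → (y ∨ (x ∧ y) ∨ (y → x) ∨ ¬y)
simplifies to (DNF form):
True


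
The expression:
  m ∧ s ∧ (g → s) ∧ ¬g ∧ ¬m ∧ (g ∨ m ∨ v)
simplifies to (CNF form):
False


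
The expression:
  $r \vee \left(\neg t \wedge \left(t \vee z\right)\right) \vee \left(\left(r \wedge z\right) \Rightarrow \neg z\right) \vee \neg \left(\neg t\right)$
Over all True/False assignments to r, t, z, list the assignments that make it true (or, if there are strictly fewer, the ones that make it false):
is always true.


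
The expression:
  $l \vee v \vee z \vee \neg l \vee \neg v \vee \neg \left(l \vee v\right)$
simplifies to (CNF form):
$\text{True}$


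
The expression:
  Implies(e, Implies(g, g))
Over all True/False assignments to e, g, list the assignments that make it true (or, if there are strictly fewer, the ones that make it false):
is always true.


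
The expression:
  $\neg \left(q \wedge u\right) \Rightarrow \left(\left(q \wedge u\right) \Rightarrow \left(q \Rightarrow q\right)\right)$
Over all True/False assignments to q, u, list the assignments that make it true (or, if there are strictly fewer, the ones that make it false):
is always true.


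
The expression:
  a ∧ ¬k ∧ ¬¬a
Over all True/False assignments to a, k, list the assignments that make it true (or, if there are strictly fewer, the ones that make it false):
is true only for:
  a=True, k=False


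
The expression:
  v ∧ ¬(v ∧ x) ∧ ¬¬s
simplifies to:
s ∧ v ∧ ¬x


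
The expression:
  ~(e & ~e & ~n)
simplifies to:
True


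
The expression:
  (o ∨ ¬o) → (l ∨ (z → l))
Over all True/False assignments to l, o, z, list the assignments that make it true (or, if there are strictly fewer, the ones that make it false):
is false only for:
  l=False, o=False, z=True;
  l=False, o=True, z=True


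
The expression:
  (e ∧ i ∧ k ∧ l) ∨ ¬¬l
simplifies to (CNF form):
l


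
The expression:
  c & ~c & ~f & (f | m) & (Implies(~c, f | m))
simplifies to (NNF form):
False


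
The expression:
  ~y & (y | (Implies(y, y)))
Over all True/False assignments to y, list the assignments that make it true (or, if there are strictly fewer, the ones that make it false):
is true only for:
  y=False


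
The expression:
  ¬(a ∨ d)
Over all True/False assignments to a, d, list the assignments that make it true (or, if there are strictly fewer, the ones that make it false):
is true only for:
  a=False, d=False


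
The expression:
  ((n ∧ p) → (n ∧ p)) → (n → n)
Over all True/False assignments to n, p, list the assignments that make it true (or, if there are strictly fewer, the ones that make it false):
is always true.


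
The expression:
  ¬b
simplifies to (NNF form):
¬b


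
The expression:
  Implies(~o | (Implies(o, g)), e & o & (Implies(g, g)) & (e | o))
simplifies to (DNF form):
(e & o) | (o & ~g)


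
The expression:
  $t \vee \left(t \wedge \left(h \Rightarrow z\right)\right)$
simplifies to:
$t$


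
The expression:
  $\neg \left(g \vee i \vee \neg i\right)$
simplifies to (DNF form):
$\text{False}$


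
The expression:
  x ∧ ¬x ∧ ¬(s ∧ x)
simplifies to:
False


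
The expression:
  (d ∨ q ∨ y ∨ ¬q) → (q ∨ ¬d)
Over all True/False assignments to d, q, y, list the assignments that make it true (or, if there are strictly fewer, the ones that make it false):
is false only for:
  d=True, q=False, y=False;
  d=True, q=False, y=True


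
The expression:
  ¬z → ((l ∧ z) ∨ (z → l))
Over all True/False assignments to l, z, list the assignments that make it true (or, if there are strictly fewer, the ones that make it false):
is always true.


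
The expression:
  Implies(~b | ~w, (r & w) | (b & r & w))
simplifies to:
w & (b | r)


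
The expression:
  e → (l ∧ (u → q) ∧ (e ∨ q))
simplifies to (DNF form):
(l ∧ q) ∨ (l ∧ ¬u) ∨ ¬e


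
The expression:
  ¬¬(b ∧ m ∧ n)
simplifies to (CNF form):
b ∧ m ∧ n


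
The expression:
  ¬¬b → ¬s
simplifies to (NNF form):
¬b ∨ ¬s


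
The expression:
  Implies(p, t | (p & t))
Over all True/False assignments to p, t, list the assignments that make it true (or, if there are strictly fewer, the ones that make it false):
is false only for:
  p=True, t=False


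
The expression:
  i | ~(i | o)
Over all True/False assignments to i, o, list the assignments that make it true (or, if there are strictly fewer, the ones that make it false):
is false only for:
  i=False, o=True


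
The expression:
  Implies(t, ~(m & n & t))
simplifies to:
~m | ~n | ~t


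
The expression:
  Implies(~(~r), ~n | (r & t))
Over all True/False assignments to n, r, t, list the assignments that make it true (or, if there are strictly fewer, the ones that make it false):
is false only for:
  n=True, r=True, t=False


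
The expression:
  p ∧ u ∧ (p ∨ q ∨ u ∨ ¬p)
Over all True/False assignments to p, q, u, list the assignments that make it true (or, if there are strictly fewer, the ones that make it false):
is true only for:
  p=True, q=False, u=True;
  p=True, q=True, u=True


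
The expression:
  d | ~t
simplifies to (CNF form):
d | ~t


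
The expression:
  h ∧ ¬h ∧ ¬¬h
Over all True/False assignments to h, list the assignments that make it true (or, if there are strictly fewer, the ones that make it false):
is never true.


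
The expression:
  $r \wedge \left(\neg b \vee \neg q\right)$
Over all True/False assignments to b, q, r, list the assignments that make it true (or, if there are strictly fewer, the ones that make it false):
is true only for:
  b=False, q=False, r=True;
  b=False, q=True, r=True;
  b=True, q=False, r=True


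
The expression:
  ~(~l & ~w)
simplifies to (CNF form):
l | w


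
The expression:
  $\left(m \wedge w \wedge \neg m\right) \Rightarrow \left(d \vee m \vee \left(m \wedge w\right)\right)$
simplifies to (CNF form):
$\text{True}$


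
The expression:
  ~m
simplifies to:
~m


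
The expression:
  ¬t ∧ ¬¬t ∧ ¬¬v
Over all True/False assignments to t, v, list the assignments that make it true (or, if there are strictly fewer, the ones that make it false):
is never true.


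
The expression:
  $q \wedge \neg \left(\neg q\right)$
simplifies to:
$q$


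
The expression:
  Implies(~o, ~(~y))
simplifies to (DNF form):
o | y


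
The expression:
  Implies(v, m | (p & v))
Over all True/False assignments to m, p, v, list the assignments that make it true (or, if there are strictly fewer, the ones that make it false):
is false only for:
  m=False, p=False, v=True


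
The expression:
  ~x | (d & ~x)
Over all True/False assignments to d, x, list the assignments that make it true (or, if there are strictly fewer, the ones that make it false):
is true only for:
  d=False, x=False;
  d=True, x=False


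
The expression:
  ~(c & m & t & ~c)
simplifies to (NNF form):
True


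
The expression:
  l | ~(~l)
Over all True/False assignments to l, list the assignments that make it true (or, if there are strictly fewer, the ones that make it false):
is true only for:
  l=True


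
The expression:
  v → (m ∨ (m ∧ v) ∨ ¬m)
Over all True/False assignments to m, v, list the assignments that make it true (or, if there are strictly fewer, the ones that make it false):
is always true.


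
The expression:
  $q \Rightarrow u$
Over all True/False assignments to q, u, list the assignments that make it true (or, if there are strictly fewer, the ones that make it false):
is false only for:
  q=True, u=False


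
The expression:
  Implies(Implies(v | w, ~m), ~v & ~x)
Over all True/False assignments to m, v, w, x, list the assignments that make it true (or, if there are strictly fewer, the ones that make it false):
is false only for:
  m=False, v=False, w=False, x=True;
  m=False, v=False, w=True, x=True;
  m=False, v=True, w=False, x=False;
  m=False, v=True, w=False, x=True;
  m=False, v=True, w=True, x=False;
  m=False, v=True, w=True, x=True;
  m=True, v=False, w=False, x=True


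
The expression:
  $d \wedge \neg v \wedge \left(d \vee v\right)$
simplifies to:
$d \wedge \neg v$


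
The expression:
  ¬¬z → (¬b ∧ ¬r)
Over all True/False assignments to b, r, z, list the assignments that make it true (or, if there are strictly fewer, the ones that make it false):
is false only for:
  b=False, r=True, z=True;
  b=True, r=False, z=True;
  b=True, r=True, z=True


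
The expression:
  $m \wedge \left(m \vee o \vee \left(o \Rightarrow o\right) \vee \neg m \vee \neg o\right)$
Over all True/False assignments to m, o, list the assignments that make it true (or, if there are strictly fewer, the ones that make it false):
is true only for:
  m=True, o=False;
  m=True, o=True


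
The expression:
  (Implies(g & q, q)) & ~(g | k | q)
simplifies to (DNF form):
~g & ~k & ~q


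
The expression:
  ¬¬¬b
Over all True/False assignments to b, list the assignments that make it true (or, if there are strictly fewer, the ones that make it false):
is true only for:
  b=False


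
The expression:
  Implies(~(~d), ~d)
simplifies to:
~d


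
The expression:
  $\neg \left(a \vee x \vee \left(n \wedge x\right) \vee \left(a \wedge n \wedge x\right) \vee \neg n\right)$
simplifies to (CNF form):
$n \wedge \neg a \wedge \neg x$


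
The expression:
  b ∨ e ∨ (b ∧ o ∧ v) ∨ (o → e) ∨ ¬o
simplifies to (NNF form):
b ∨ e ∨ ¬o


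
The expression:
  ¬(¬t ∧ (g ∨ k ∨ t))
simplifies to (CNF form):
(t ∨ ¬g) ∧ (t ∨ ¬k)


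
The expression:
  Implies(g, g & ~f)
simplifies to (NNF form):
~f | ~g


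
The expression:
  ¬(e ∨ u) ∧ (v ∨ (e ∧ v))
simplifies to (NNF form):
v ∧ ¬e ∧ ¬u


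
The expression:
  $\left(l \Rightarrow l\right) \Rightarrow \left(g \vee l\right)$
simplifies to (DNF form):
$g \vee l$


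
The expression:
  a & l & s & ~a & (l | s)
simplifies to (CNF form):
False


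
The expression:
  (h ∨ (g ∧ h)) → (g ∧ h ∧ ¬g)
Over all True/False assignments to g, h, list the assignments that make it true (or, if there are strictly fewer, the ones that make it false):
is true only for:
  g=False, h=False;
  g=True, h=False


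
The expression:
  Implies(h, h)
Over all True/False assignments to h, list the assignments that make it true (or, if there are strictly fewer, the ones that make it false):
is always true.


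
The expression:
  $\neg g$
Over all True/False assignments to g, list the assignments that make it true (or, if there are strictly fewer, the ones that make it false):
is true only for:
  g=False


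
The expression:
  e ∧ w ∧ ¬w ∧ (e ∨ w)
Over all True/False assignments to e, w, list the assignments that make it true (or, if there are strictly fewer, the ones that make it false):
is never true.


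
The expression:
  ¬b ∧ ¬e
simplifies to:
¬b ∧ ¬e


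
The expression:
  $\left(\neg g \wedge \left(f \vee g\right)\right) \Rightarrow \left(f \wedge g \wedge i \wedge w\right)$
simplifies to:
$g \vee \neg f$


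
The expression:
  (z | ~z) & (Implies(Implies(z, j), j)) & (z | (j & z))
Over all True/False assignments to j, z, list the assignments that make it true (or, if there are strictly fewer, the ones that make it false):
is true only for:
  j=False, z=True;
  j=True, z=True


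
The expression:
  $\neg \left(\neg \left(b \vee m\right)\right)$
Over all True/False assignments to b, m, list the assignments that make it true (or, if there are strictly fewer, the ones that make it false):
is false only for:
  b=False, m=False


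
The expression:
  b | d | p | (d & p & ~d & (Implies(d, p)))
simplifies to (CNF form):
b | d | p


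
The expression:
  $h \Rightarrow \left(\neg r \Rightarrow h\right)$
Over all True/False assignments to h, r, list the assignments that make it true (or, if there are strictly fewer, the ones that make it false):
is always true.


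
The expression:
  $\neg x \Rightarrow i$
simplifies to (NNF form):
$i \vee x$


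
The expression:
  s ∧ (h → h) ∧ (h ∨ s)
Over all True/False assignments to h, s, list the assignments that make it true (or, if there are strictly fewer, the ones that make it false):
is true only for:
  h=False, s=True;
  h=True, s=True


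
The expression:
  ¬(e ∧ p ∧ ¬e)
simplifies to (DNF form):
True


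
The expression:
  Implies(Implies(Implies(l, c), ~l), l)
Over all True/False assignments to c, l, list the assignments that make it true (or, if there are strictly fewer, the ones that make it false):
is true only for:
  c=False, l=True;
  c=True, l=True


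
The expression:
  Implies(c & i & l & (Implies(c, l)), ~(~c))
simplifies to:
True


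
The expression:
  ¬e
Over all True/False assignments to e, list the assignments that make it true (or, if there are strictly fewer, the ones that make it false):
is true only for:
  e=False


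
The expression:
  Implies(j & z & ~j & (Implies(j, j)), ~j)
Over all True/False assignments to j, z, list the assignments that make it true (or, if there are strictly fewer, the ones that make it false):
is always true.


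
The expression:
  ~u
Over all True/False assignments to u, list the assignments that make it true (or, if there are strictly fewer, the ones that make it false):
is true only for:
  u=False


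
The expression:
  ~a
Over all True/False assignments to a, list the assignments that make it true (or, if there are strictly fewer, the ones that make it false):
is true only for:
  a=False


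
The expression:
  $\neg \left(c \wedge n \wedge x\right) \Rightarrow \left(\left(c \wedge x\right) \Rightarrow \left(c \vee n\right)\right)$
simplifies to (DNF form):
$\text{True}$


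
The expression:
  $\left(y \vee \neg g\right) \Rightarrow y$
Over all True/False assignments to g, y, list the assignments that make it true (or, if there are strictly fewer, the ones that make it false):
is false only for:
  g=False, y=False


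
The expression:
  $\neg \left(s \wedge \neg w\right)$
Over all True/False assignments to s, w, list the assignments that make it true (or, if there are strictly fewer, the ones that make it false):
is false only for:
  s=True, w=False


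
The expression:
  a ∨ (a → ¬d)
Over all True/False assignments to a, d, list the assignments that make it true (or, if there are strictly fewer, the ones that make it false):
is always true.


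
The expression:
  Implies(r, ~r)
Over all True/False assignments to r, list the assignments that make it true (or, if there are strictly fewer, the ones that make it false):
is true only for:
  r=False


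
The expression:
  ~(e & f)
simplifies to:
~e | ~f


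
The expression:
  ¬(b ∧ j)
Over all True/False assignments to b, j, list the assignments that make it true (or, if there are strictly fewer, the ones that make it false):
is false only for:
  b=True, j=True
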